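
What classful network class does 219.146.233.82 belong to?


First octet: 219
Binary: 11011011
110xxxxx -> Class C (192-223)
Class C, default mask 255.255.255.0 (/24)


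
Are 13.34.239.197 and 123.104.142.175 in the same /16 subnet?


Mask: 255.255.0.0
13.34.239.197 AND mask = 13.34.0.0
123.104.142.175 AND mask = 123.104.0.0
No, different subnets (13.34.0.0 vs 123.104.0.0)


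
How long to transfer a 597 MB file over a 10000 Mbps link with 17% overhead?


Effective throughput = 10000 * (1 - 17/100) = 8300 Mbps
File size in Mb = 597 * 8 = 4776 Mb
Time = 4776 / 8300
Time = 0.5754 seconds


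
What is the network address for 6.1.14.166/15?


IP:   00000110.00000001.00001110.10100110
Mask: 11111111.11111110.00000000.00000000
AND operation:
Net:  00000110.00000000.00000000.00000000
Network: 6.0.0.0/15


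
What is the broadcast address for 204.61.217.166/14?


Network: 204.60.0.0/14
Host bits = 18
Set all host bits to 1:
Broadcast: 204.63.255.255


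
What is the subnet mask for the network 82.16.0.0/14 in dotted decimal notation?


/14 means 14 network bits, 18 host bits
Binary: 11111111111111000000000000000000
Mask: 255.252.0.0


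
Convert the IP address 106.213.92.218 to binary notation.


106 = 01101010
213 = 11010101
92 = 01011100
218 = 11011010
Binary: 01101010.11010101.01011100.11011010


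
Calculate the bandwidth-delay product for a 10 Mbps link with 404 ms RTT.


BDP = bandwidth * RTT
= 10 Mbps * 404 ms
= 10 * 1e6 * 404 / 1000 bits
= 4040000 bits
= 505000 bytes
= 493.1641 KB
BDP = 4040000 bits (505000 bytes)


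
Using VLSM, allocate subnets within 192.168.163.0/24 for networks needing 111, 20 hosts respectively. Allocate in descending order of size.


111 hosts -> /25 (126 usable): 192.168.163.0/25
20 hosts -> /27 (30 usable): 192.168.163.128/27
Allocation: 192.168.163.0/25 (111 hosts, 126 usable); 192.168.163.128/27 (20 hosts, 30 usable)


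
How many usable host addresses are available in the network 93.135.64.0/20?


Host bits = 32 - 20 = 12
Total addresses = 2^12 = 4096
Usable = total - 2 (network and broadcast)
Usable hosts: 4094


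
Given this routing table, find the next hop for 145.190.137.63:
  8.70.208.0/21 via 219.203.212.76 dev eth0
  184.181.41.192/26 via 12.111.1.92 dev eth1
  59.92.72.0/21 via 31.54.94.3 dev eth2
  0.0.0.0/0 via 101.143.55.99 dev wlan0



Longest prefix match for 145.190.137.63:
  /21 8.70.208.0: no
  /26 184.181.41.192: no
  /21 59.92.72.0: no
  /0 0.0.0.0: MATCH
Selected: next-hop 101.143.55.99 via wlan0 (matched /0)


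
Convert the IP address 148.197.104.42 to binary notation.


148 = 10010100
197 = 11000101
104 = 01101000
42 = 00101010
Binary: 10010100.11000101.01101000.00101010


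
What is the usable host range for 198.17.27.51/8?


Network: 198.0.0.0
Broadcast: 198.255.255.255
First usable = network + 1
Last usable = broadcast - 1
Range: 198.0.0.1 to 198.255.255.254


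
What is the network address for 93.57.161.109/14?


IP:   01011101.00111001.10100001.01101101
Mask: 11111111.11111100.00000000.00000000
AND operation:
Net:  01011101.00111000.00000000.00000000
Network: 93.56.0.0/14


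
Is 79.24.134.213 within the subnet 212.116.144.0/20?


Subnet network: 212.116.144.0
Test IP AND mask: 79.24.128.0
No, 79.24.134.213 is not in 212.116.144.0/20


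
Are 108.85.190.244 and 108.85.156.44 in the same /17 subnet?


Mask: 255.255.128.0
108.85.190.244 AND mask = 108.85.128.0
108.85.156.44 AND mask = 108.85.128.0
Yes, same subnet (108.85.128.0)


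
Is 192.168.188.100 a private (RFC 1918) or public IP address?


RFC 1918 private ranges:
  10.0.0.0/8 (10.0.0.0 - 10.255.255.255)
  172.16.0.0/12 (172.16.0.0 - 172.31.255.255)
  192.168.0.0/16 (192.168.0.0 - 192.168.255.255)
Private (in 192.168.0.0/16)


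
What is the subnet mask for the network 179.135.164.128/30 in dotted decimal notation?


/30 means 30 network bits, 2 host bits
Binary: 11111111111111111111111111111100
Mask: 255.255.255.252


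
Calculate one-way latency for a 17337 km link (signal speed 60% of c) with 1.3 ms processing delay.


Speed = 0.6 * 3e5 km/s = 180000 km/s
Propagation delay = 17337 / 180000 = 0.0963 s = 96.3167 ms
Processing delay = 1.3 ms
Total one-way latency = 97.6167 ms


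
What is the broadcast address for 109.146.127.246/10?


Network: 109.128.0.0/10
Host bits = 22
Set all host bits to 1:
Broadcast: 109.191.255.255


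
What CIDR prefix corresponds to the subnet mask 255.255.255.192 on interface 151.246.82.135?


Binary: 11111111.11111111.11111111.11000000
Count leading 1s
Prefix: /26


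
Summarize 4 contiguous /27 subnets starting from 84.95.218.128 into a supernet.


Original prefix: /27
Number of subnets: 4 = 2^2
New prefix = 27 - 2 = 25
Supernet: 84.95.218.128/25


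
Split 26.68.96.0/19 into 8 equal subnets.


New prefix = 19 + 3 = 22
Each subnet has 1024 addresses
  26.68.96.0/22
  26.68.100.0/22
  26.68.104.0/22
  26.68.108.0/22
  26.68.112.0/22
  26.68.116.0/22
  26.68.120.0/22
  26.68.124.0/22
Subnets: 26.68.96.0/22, 26.68.100.0/22, 26.68.104.0/22, 26.68.108.0/22, 26.68.112.0/22, 26.68.116.0/22, 26.68.120.0/22, 26.68.124.0/22


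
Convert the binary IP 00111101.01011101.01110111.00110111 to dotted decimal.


00111101 = 61
01011101 = 93
01110111 = 119
00110111 = 55
IP: 61.93.119.55


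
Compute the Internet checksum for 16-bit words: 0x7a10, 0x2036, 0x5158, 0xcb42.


Sum all words (with carry folding):
+ 0x7a10 = 0x7a10
+ 0x2036 = 0x9a46
+ 0x5158 = 0xeb9e
+ 0xcb42 = 0xb6e1
One's complement: ~0xb6e1
Checksum = 0x491e


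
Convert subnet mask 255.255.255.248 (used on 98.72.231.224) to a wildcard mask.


Subnet mask: 255.255.255.248
Wildcard = 255.255.255.255 - subnet mask
255 - 255 = 0
255 - 255 = 0
255 - 255 = 0
255 - 248 = 7
Wildcard: 0.0.0.7


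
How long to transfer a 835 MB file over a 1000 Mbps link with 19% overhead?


Effective throughput = 1000 * (1 - 19/100) = 810 Mbps
File size in Mb = 835 * 8 = 6680 Mb
Time = 6680 / 810
Time = 8.2469 seconds


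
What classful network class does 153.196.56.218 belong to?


First octet: 153
Binary: 10011001
10xxxxxx -> Class B (128-191)
Class B, default mask 255.255.0.0 (/16)


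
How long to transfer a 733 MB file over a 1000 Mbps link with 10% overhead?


Effective throughput = 1000 * (1 - 10/100) = 900 Mbps
File size in Mb = 733 * 8 = 5864 Mb
Time = 5864 / 900
Time = 6.5156 seconds


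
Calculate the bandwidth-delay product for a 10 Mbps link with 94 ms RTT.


BDP = bandwidth * RTT
= 10 Mbps * 94 ms
= 10 * 1e6 * 94 / 1000 bits
= 940000 bits
= 117500 bytes
= 114.7461 KB
BDP = 940000 bits (117500 bytes)


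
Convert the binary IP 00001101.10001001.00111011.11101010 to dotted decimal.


00001101 = 13
10001001 = 137
00111011 = 59
11101010 = 234
IP: 13.137.59.234


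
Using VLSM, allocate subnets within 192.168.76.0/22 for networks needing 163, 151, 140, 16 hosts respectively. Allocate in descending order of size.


163 hosts -> /24 (254 usable): 192.168.76.0/24
151 hosts -> /24 (254 usable): 192.168.77.0/24
140 hosts -> /24 (254 usable): 192.168.78.0/24
16 hosts -> /27 (30 usable): 192.168.79.0/27
Allocation: 192.168.76.0/24 (163 hosts, 254 usable); 192.168.77.0/24 (151 hosts, 254 usable); 192.168.78.0/24 (140 hosts, 254 usable); 192.168.79.0/27 (16 hosts, 30 usable)


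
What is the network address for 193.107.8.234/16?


IP:   11000001.01101011.00001000.11101010
Mask: 11111111.11111111.00000000.00000000
AND operation:
Net:  11000001.01101011.00000000.00000000
Network: 193.107.0.0/16


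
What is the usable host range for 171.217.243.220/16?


Network: 171.217.0.0
Broadcast: 171.217.255.255
First usable = network + 1
Last usable = broadcast - 1
Range: 171.217.0.1 to 171.217.255.254


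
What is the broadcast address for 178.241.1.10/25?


Network: 178.241.1.0/25
Host bits = 7
Set all host bits to 1:
Broadcast: 178.241.1.127


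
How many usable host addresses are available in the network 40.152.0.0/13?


Host bits = 32 - 13 = 19
Total addresses = 2^19 = 524288
Usable = total - 2 (network and broadcast)
Usable hosts: 524286


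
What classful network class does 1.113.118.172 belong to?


First octet: 1
Binary: 00000001
0xxxxxxx -> Class A (1-126)
Class A, default mask 255.0.0.0 (/8)


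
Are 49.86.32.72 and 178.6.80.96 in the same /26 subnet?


Mask: 255.255.255.192
49.86.32.72 AND mask = 49.86.32.64
178.6.80.96 AND mask = 178.6.80.64
No, different subnets (49.86.32.64 vs 178.6.80.64)


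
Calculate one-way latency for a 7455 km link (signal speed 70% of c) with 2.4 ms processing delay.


Speed = 0.7 * 3e5 km/s = 210000 km/s
Propagation delay = 7455 / 210000 = 0.0355 s = 35.5 ms
Processing delay = 2.4 ms
Total one-way latency = 37.9 ms


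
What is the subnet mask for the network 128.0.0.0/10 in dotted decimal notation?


/10 means 10 network bits, 22 host bits
Binary: 11111111110000000000000000000000
Mask: 255.192.0.0


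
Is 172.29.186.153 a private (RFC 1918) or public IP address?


RFC 1918 private ranges:
  10.0.0.0/8 (10.0.0.0 - 10.255.255.255)
  172.16.0.0/12 (172.16.0.0 - 172.31.255.255)
  192.168.0.0/16 (192.168.0.0 - 192.168.255.255)
Private (in 172.16.0.0/12)


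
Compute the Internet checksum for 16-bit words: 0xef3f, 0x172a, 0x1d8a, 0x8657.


Sum all words (with carry folding):
+ 0xef3f = 0xef3f
+ 0x172a = 0x066a
+ 0x1d8a = 0x23f4
+ 0x8657 = 0xaa4b
One's complement: ~0xaa4b
Checksum = 0x55b4


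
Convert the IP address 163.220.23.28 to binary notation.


163 = 10100011
220 = 11011100
23 = 00010111
28 = 00011100
Binary: 10100011.11011100.00010111.00011100


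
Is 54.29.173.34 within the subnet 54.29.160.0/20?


Subnet network: 54.29.160.0
Test IP AND mask: 54.29.160.0
Yes, 54.29.173.34 is in 54.29.160.0/20


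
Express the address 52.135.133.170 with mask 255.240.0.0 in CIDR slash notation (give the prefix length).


Binary: 11111111.11110000.00000000.00000000
Count leading 1s
Prefix: /12


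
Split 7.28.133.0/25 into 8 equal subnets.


New prefix = 25 + 3 = 28
Each subnet has 16 addresses
  7.28.133.0/28
  7.28.133.16/28
  7.28.133.32/28
  7.28.133.48/28
  7.28.133.64/28
  7.28.133.80/28
  7.28.133.96/28
  7.28.133.112/28
Subnets: 7.28.133.0/28, 7.28.133.16/28, 7.28.133.32/28, 7.28.133.48/28, 7.28.133.64/28, 7.28.133.80/28, 7.28.133.96/28, 7.28.133.112/28


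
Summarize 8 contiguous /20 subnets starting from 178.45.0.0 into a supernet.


Original prefix: /20
Number of subnets: 8 = 2^3
New prefix = 20 - 3 = 17
Supernet: 178.45.0.0/17


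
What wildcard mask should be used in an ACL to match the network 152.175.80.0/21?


Subnet mask: 255.255.248.0
Wildcard = 255.255.255.255 - subnet mask
255 - 255 = 0
255 - 255 = 0
255 - 248 = 7
255 - 0 = 255
Wildcard: 0.0.7.255


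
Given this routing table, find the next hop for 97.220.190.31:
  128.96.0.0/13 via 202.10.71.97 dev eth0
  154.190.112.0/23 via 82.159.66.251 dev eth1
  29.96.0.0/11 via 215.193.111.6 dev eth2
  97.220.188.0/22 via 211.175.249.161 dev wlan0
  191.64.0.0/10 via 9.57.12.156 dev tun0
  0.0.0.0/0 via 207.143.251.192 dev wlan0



Longest prefix match for 97.220.190.31:
  /13 128.96.0.0: no
  /23 154.190.112.0: no
  /11 29.96.0.0: no
  /22 97.220.188.0: MATCH
  /10 191.64.0.0: no
  /0 0.0.0.0: MATCH
Selected: next-hop 211.175.249.161 via wlan0 (matched /22)


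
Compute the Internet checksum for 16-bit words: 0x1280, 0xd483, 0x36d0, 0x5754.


Sum all words (with carry folding):
+ 0x1280 = 0x1280
+ 0xd483 = 0xe703
+ 0x36d0 = 0x1dd4
+ 0x5754 = 0x7528
One's complement: ~0x7528
Checksum = 0x8ad7


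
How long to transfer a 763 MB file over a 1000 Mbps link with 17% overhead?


Effective throughput = 1000 * (1 - 17/100) = 830 Mbps
File size in Mb = 763 * 8 = 6104 Mb
Time = 6104 / 830
Time = 7.3542 seconds


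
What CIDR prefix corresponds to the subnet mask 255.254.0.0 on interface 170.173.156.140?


Binary: 11111111.11111110.00000000.00000000
Count leading 1s
Prefix: /15


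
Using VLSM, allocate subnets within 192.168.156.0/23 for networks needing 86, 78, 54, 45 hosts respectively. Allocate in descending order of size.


86 hosts -> /25 (126 usable): 192.168.156.0/25
78 hosts -> /25 (126 usable): 192.168.156.128/25
54 hosts -> /26 (62 usable): 192.168.157.0/26
45 hosts -> /26 (62 usable): 192.168.157.64/26
Allocation: 192.168.156.0/25 (86 hosts, 126 usable); 192.168.156.128/25 (78 hosts, 126 usable); 192.168.157.0/26 (54 hosts, 62 usable); 192.168.157.64/26 (45 hosts, 62 usable)


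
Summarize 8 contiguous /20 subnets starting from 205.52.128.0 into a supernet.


Original prefix: /20
Number of subnets: 8 = 2^3
New prefix = 20 - 3 = 17
Supernet: 205.52.128.0/17


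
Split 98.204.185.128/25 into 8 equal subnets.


New prefix = 25 + 3 = 28
Each subnet has 16 addresses
  98.204.185.128/28
  98.204.185.144/28
  98.204.185.160/28
  98.204.185.176/28
  98.204.185.192/28
  98.204.185.208/28
  98.204.185.224/28
  98.204.185.240/28
Subnets: 98.204.185.128/28, 98.204.185.144/28, 98.204.185.160/28, 98.204.185.176/28, 98.204.185.192/28, 98.204.185.208/28, 98.204.185.224/28, 98.204.185.240/28


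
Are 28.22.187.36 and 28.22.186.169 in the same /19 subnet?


Mask: 255.255.224.0
28.22.187.36 AND mask = 28.22.160.0
28.22.186.169 AND mask = 28.22.160.0
Yes, same subnet (28.22.160.0)


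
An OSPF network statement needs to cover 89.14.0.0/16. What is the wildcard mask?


Subnet mask: 255.255.0.0
Wildcard = 255.255.255.255 - subnet mask
255 - 255 = 0
255 - 255 = 0
255 - 0 = 255
255 - 0 = 255
Wildcard: 0.0.255.255


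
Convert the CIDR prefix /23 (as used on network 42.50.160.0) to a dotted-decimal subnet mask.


/23 means 23 network bits, 9 host bits
Binary: 11111111111111111111111000000000
Mask: 255.255.254.0


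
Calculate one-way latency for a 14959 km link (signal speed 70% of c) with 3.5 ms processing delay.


Speed = 0.7 * 3e5 km/s = 210000 km/s
Propagation delay = 14959 / 210000 = 0.0712 s = 71.2333 ms
Processing delay = 3.5 ms
Total one-way latency = 74.7333 ms


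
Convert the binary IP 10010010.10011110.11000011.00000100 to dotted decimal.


10010010 = 146
10011110 = 158
11000011 = 195
00000100 = 4
IP: 146.158.195.4


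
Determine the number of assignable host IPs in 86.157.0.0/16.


Host bits = 32 - 16 = 16
Total addresses = 2^16 = 65536
Usable = total - 2 (network and broadcast)
Usable hosts: 65534


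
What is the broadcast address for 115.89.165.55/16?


Network: 115.89.0.0/16
Host bits = 16
Set all host bits to 1:
Broadcast: 115.89.255.255


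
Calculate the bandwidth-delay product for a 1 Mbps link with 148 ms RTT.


BDP = bandwidth * RTT
= 1 Mbps * 148 ms
= 1 * 1e6 * 148 / 1000 bits
= 148000 bits
= 18500 bytes
= 18.0664 KB
BDP = 148000 bits (18500 bytes)


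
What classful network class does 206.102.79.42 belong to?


First octet: 206
Binary: 11001110
110xxxxx -> Class C (192-223)
Class C, default mask 255.255.255.0 (/24)


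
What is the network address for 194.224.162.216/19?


IP:   11000010.11100000.10100010.11011000
Mask: 11111111.11111111.11100000.00000000
AND operation:
Net:  11000010.11100000.10100000.00000000
Network: 194.224.160.0/19


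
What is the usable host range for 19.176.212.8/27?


Network: 19.176.212.0
Broadcast: 19.176.212.31
First usable = network + 1
Last usable = broadcast - 1
Range: 19.176.212.1 to 19.176.212.30


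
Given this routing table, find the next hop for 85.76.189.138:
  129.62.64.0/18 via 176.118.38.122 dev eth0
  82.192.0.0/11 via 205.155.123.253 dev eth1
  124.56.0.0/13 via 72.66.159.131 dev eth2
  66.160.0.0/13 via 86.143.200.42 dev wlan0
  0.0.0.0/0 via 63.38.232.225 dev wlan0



Longest prefix match for 85.76.189.138:
  /18 129.62.64.0: no
  /11 82.192.0.0: no
  /13 124.56.0.0: no
  /13 66.160.0.0: no
  /0 0.0.0.0: MATCH
Selected: next-hop 63.38.232.225 via wlan0 (matched /0)


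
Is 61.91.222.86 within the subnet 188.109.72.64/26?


Subnet network: 188.109.72.64
Test IP AND mask: 61.91.222.64
No, 61.91.222.86 is not in 188.109.72.64/26


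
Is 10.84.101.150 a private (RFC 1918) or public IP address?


RFC 1918 private ranges:
  10.0.0.0/8 (10.0.0.0 - 10.255.255.255)
  172.16.0.0/12 (172.16.0.0 - 172.31.255.255)
  192.168.0.0/16 (192.168.0.0 - 192.168.255.255)
Private (in 10.0.0.0/8)


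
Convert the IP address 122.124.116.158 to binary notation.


122 = 01111010
124 = 01111100
116 = 01110100
158 = 10011110
Binary: 01111010.01111100.01110100.10011110


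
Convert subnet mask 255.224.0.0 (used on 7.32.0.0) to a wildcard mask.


Subnet mask: 255.224.0.0
Wildcard = 255.255.255.255 - subnet mask
255 - 255 = 0
255 - 224 = 31
255 - 0 = 255
255 - 0 = 255
Wildcard: 0.31.255.255


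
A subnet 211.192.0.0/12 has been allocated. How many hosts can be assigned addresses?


Host bits = 32 - 12 = 20
Total addresses = 2^20 = 1048576
Usable = total - 2 (network and broadcast)
Usable hosts: 1048574


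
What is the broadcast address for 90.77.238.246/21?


Network: 90.77.232.0/21
Host bits = 11
Set all host bits to 1:
Broadcast: 90.77.239.255


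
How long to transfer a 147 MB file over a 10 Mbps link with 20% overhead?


Effective throughput = 10 * (1 - 20/100) = 8 Mbps
File size in Mb = 147 * 8 = 1176 Mb
Time = 1176 / 8
Time = 147 seconds


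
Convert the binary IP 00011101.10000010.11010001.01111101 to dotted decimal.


00011101 = 29
10000010 = 130
11010001 = 209
01111101 = 125
IP: 29.130.209.125


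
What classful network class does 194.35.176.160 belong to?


First octet: 194
Binary: 11000010
110xxxxx -> Class C (192-223)
Class C, default mask 255.255.255.0 (/24)


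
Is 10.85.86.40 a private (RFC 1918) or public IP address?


RFC 1918 private ranges:
  10.0.0.0/8 (10.0.0.0 - 10.255.255.255)
  172.16.0.0/12 (172.16.0.0 - 172.31.255.255)
  192.168.0.0/16 (192.168.0.0 - 192.168.255.255)
Private (in 10.0.0.0/8)


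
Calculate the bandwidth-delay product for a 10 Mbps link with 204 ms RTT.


BDP = bandwidth * RTT
= 10 Mbps * 204 ms
= 10 * 1e6 * 204 / 1000 bits
= 2040000 bits
= 255000 bytes
= 249.0234 KB
BDP = 2040000 bits (255000 bytes)


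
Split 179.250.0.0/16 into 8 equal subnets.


New prefix = 16 + 3 = 19
Each subnet has 8192 addresses
  179.250.0.0/19
  179.250.32.0/19
  179.250.64.0/19
  179.250.96.0/19
  179.250.128.0/19
  179.250.160.0/19
  179.250.192.0/19
  179.250.224.0/19
Subnets: 179.250.0.0/19, 179.250.32.0/19, 179.250.64.0/19, 179.250.96.0/19, 179.250.128.0/19, 179.250.160.0/19, 179.250.192.0/19, 179.250.224.0/19


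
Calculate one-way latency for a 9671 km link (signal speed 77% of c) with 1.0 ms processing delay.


Speed = 0.77 * 3e5 km/s = 231000 km/s
Propagation delay = 9671 / 231000 = 0.0419 s = 41.8658 ms
Processing delay = 1.0 ms
Total one-way latency = 42.8658 ms


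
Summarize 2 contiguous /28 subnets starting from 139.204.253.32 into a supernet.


Original prefix: /28
Number of subnets: 2 = 2^1
New prefix = 28 - 1 = 27
Supernet: 139.204.253.32/27


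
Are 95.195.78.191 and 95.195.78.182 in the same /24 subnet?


Mask: 255.255.255.0
95.195.78.191 AND mask = 95.195.78.0
95.195.78.182 AND mask = 95.195.78.0
Yes, same subnet (95.195.78.0)


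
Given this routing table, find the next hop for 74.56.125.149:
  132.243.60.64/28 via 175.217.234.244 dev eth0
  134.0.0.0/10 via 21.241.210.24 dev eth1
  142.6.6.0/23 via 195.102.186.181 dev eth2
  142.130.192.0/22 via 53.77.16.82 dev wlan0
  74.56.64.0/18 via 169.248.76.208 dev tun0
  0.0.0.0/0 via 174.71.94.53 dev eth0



Longest prefix match for 74.56.125.149:
  /28 132.243.60.64: no
  /10 134.0.0.0: no
  /23 142.6.6.0: no
  /22 142.130.192.0: no
  /18 74.56.64.0: MATCH
  /0 0.0.0.0: MATCH
Selected: next-hop 169.248.76.208 via tun0 (matched /18)


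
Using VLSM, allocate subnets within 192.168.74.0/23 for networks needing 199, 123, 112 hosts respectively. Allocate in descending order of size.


199 hosts -> /24 (254 usable): 192.168.74.0/24
123 hosts -> /25 (126 usable): 192.168.75.0/25
112 hosts -> /25 (126 usable): 192.168.75.128/25
Allocation: 192.168.74.0/24 (199 hosts, 254 usable); 192.168.75.0/25 (123 hosts, 126 usable); 192.168.75.128/25 (112 hosts, 126 usable)


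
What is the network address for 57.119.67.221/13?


IP:   00111001.01110111.01000011.11011101
Mask: 11111111.11111000.00000000.00000000
AND operation:
Net:  00111001.01110000.00000000.00000000
Network: 57.112.0.0/13


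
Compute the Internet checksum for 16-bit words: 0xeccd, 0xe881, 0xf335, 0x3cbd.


Sum all words (with carry folding):
+ 0xeccd = 0xeccd
+ 0xe881 = 0xd54f
+ 0xf335 = 0xc885
+ 0x3cbd = 0x0543
One's complement: ~0x0543
Checksum = 0xfabc


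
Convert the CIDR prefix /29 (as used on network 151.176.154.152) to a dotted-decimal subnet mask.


/29 means 29 network bits, 3 host bits
Binary: 11111111111111111111111111111000
Mask: 255.255.255.248


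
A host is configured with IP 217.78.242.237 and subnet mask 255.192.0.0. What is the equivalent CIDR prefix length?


Binary: 11111111.11000000.00000000.00000000
Count leading 1s
Prefix: /10


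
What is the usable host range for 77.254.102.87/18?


Network: 77.254.64.0
Broadcast: 77.254.127.255
First usable = network + 1
Last usable = broadcast - 1
Range: 77.254.64.1 to 77.254.127.254


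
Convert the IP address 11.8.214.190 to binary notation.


11 = 00001011
8 = 00001000
214 = 11010110
190 = 10111110
Binary: 00001011.00001000.11010110.10111110


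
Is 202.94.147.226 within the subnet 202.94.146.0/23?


Subnet network: 202.94.146.0
Test IP AND mask: 202.94.146.0
Yes, 202.94.147.226 is in 202.94.146.0/23


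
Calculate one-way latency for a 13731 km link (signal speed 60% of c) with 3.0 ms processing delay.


Speed = 0.6 * 3e5 km/s = 180000 km/s
Propagation delay = 13731 / 180000 = 0.0763 s = 76.2833 ms
Processing delay = 3.0 ms
Total one-way latency = 79.2833 ms


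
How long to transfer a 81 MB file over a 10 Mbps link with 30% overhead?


Effective throughput = 10 * (1 - 30/100) = 7 Mbps
File size in Mb = 81 * 8 = 648 Mb
Time = 648 / 7
Time = 92.5714 seconds


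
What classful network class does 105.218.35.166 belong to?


First octet: 105
Binary: 01101001
0xxxxxxx -> Class A (1-126)
Class A, default mask 255.0.0.0 (/8)


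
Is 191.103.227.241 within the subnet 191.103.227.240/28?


Subnet network: 191.103.227.240
Test IP AND mask: 191.103.227.240
Yes, 191.103.227.241 is in 191.103.227.240/28


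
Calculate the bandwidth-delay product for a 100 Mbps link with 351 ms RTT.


BDP = bandwidth * RTT
= 100 Mbps * 351 ms
= 100 * 1e6 * 351 / 1000 bits
= 35100000 bits
= 4387500 bytes
= 4284.668 KB
BDP = 35100000 bits (4387500 bytes)


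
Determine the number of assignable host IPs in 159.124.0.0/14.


Host bits = 32 - 14 = 18
Total addresses = 2^18 = 262144
Usable = total - 2 (network and broadcast)
Usable hosts: 262142


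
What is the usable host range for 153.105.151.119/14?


Network: 153.104.0.0
Broadcast: 153.107.255.255
First usable = network + 1
Last usable = broadcast - 1
Range: 153.104.0.1 to 153.107.255.254


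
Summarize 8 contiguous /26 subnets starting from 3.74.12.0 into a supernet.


Original prefix: /26
Number of subnets: 8 = 2^3
New prefix = 26 - 3 = 23
Supernet: 3.74.12.0/23


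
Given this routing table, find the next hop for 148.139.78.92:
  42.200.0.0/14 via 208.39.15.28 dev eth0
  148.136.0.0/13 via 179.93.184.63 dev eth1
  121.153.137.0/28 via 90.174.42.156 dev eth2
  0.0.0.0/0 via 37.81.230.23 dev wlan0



Longest prefix match for 148.139.78.92:
  /14 42.200.0.0: no
  /13 148.136.0.0: MATCH
  /28 121.153.137.0: no
  /0 0.0.0.0: MATCH
Selected: next-hop 179.93.184.63 via eth1 (matched /13)


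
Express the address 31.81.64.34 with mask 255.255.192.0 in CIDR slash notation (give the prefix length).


Binary: 11111111.11111111.11000000.00000000
Count leading 1s
Prefix: /18


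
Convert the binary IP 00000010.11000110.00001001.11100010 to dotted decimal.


00000010 = 2
11000110 = 198
00001001 = 9
11100010 = 226
IP: 2.198.9.226


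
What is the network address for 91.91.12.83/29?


IP:   01011011.01011011.00001100.01010011
Mask: 11111111.11111111.11111111.11111000
AND operation:
Net:  01011011.01011011.00001100.01010000
Network: 91.91.12.80/29


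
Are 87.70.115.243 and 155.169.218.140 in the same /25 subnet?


Mask: 255.255.255.128
87.70.115.243 AND mask = 87.70.115.128
155.169.218.140 AND mask = 155.169.218.128
No, different subnets (87.70.115.128 vs 155.169.218.128)


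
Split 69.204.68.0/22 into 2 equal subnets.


New prefix = 22 + 1 = 23
Each subnet has 512 addresses
  69.204.68.0/23
  69.204.70.0/23
Subnets: 69.204.68.0/23, 69.204.70.0/23


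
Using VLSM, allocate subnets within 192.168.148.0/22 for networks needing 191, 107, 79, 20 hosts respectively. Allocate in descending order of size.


191 hosts -> /24 (254 usable): 192.168.148.0/24
107 hosts -> /25 (126 usable): 192.168.149.0/25
79 hosts -> /25 (126 usable): 192.168.149.128/25
20 hosts -> /27 (30 usable): 192.168.150.0/27
Allocation: 192.168.148.0/24 (191 hosts, 254 usable); 192.168.149.0/25 (107 hosts, 126 usable); 192.168.149.128/25 (79 hosts, 126 usable); 192.168.150.0/27 (20 hosts, 30 usable)


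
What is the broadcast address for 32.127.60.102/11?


Network: 32.96.0.0/11
Host bits = 21
Set all host bits to 1:
Broadcast: 32.127.255.255


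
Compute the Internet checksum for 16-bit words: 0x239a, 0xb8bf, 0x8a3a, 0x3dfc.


Sum all words (with carry folding):
+ 0x239a = 0x239a
+ 0xb8bf = 0xdc59
+ 0x8a3a = 0x6694
+ 0x3dfc = 0xa490
One's complement: ~0xa490
Checksum = 0x5b6f


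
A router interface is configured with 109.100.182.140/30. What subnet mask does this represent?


/30 means 30 network bits, 2 host bits
Binary: 11111111111111111111111111111100
Mask: 255.255.255.252


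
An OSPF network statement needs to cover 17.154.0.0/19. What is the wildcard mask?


Subnet mask: 255.255.224.0
Wildcard = 255.255.255.255 - subnet mask
255 - 255 = 0
255 - 255 = 0
255 - 224 = 31
255 - 0 = 255
Wildcard: 0.0.31.255


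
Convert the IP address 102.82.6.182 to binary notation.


102 = 01100110
82 = 01010010
6 = 00000110
182 = 10110110
Binary: 01100110.01010010.00000110.10110110


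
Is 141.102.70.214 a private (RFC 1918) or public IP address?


RFC 1918 private ranges:
  10.0.0.0/8 (10.0.0.0 - 10.255.255.255)
  172.16.0.0/12 (172.16.0.0 - 172.31.255.255)
  192.168.0.0/16 (192.168.0.0 - 192.168.255.255)
Public (not in any RFC 1918 range)


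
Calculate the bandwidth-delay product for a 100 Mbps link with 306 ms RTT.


BDP = bandwidth * RTT
= 100 Mbps * 306 ms
= 100 * 1e6 * 306 / 1000 bits
= 30600000 bits
= 3825000 bytes
= 3735.3516 KB
BDP = 30600000 bits (3825000 bytes)


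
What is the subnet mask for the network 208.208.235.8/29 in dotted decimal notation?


/29 means 29 network bits, 3 host bits
Binary: 11111111111111111111111111111000
Mask: 255.255.255.248


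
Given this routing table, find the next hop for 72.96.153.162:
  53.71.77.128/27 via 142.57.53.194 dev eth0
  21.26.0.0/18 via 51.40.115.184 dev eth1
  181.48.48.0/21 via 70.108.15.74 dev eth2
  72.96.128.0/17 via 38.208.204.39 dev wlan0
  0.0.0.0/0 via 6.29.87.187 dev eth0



Longest prefix match for 72.96.153.162:
  /27 53.71.77.128: no
  /18 21.26.0.0: no
  /21 181.48.48.0: no
  /17 72.96.128.0: MATCH
  /0 0.0.0.0: MATCH
Selected: next-hop 38.208.204.39 via wlan0 (matched /17)


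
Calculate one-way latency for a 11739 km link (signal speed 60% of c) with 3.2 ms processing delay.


Speed = 0.6 * 3e5 km/s = 180000 km/s
Propagation delay = 11739 / 180000 = 0.0652 s = 65.2167 ms
Processing delay = 3.2 ms
Total one-way latency = 68.4167 ms


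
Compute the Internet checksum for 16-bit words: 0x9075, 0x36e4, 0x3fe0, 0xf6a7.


Sum all words (with carry folding):
+ 0x9075 = 0x9075
+ 0x36e4 = 0xc759
+ 0x3fe0 = 0x073a
+ 0xf6a7 = 0xfde1
One's complement: ~0xfde1
Checksum = 0x021e


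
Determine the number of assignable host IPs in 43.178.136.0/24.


Host bits = 32 - 24 = 8
Total addresses = 2^8 = 256
Usable = total - 2 (network and broadcast)
Usable hosts: 254


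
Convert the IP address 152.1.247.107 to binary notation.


152 = 10011000
1 = 00000001
247 = 11110111
107 = 01101011
Binary: 10011000.00000001.11110111.01101011


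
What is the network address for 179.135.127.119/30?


IP:   10110011.10000111.01111111.01110111
Mask: 11111111.11111111.11111111.11111100
AND operation:
Net:  10110011.10000111.01111111.01110100
Network: 179.135.127.116/30


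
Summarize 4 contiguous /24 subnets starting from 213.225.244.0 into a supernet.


Original prefix: /24
Number of subnets: 4 = 2^2
New prefix = 24 - 2 = 22
Supernet: 213.225.244.0/22


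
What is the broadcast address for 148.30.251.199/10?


Network: 148.0.0.0/10
Host bits = 22
Set all host bits to 1:
Broadcast: 148.63.255.255


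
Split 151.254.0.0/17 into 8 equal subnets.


New prefix = 17 + 3 = 20
Each subnet has 4096 addresses
  151.254.0.0/20
  151.254.16.0/20
  151.254.32.0/20
  151.254.48.0/20
  151.254.64.0/20
  151.254.80.0/20
  151.254.96.0/20
  151.254.112.0/20
Subnets: 151.254.0.0/20, 151.254.16.0/20, 151.254.32.0/20, 151.254.48.0/20, 151.254.64.0/20, 151.254.80.0/20, 151.254.96.0/20, 151.254.112.0/20


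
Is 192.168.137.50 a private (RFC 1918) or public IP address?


RFC 1918 private ranges:
  10.0.0.0/8 (10.0.0.0 - 10.255.255.255)
  172.16.0.0/12 (172.16.0.0 - 172.31.255.255)
  192.168.0.0/16 (192.168.0.0 - 192.168.255.255)
Private (in 192.168.0.0/16)


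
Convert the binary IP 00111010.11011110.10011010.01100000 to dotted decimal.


00111010 = 58
11011110 = 222
10011010 = 154
01100000 = 96
IP: 58.222.154.96


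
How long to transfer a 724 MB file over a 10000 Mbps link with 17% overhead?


Effective throughput = 10000 * (1 - 17/100) = 8300 Mbps
File size in Mb = 724 * 8 = 5792 Mb
Time = 5792 / 8300
Time = 0.6978 seconds


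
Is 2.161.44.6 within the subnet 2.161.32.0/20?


Subnet network: 2.161.32.0
Test IP AND mask: 2.161.32.0
Yes, 2.161.44.6 is in 2.161.32.0/20


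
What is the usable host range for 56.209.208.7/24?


Network: 56.209.208.0
Broadcast: 56.209.208.255
First usable = network + 1
Last usable = broadcast - 1
Range: 56.209.208.1 to 56.209.208.254


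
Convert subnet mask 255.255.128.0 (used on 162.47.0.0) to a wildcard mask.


Subnet mask: 255.255.128.0
Wildcard = 255.255.255.255 - subnet mask
255 - 255 = 0
255 - 255 = 0
255 - 128 = 127
255 - 0 = 255
Wildcard: 0.0.127.255


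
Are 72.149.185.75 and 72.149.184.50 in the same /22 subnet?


Mask: 255.255.252.0
72.149.185.75 AND mask = 72.149.184.0
72.149.184.50 AND mask = 72.149.184.0
Yes, same subnet (72.149.184.0)


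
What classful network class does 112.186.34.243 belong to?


First octet: 112
Binary: 01110000
0xxxxxxx -> Class A (1-126)
Class A, default mask 255.0.0.0 (/8)


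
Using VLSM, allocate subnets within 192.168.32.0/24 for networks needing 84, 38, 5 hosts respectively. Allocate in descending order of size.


84 hosts -> /25 (126 usable): 192.168.32.0/25
38 hosts -> /26 (62 usable): 192.168.32.128/26
5 hosts -> /29 (6 usable): 192.168.32.192/29
Allocation: 192.168.32.0/25 (84 hosts, 126 usable); 192.168.32.128/26 (38 hosts, 62 usable); 192.168.32.192/29 (5 hosts, 6 usable)


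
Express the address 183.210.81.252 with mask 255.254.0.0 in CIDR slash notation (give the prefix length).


Binary: 11111111.11111110.00000000.00000000
Count leading 1s
Prefix: /15


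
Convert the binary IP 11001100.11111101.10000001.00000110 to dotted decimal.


11001100 = 204
11111101 = 253
10000001 = 129
00000110 = 6
IP: 204.253.129.6


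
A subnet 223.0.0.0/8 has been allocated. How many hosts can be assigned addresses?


Host bits = 32 - 8 = 24
Total addresses = 2^24 = 16777216
Usable = total - 2 (network and broadcast)
Usable hosts: 16777214


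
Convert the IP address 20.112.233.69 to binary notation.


20 = 00010100
112 = 01110000
233 = 11101001
69 = 01000101
Binary: 00010100.01110000.11101001.01000101


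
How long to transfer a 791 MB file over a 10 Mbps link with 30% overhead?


Effective throughput = 10 * (1 - 30/100) = 7 Mbps
File size in Mb = 791 * 8 = 6328 Mb
Time = 6328 / 7
Time = 904 seconds


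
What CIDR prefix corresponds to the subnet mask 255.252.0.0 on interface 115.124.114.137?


Binary: 11111111.11111100.00000000.00000000
Count leading 1s
Prefix: /14


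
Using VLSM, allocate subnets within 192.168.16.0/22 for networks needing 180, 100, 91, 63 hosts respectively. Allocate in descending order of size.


180 hosts -> /24 (254 usable): 192.168.16.0/24
100 hosts -> /25 (126 usable): 192.168.17.0/25
91 hosts -> /25 (126 usable): 192.168.17.128/25
63 hosts -> /25 (126 usable): 192.168.18.0/25
Allocation: 192.168.16.0/24 (180 hosts, 254 usable); 192.168.17.0/25 (100 hosts, 126 usable); 192.168.17.128/25 (91 hosts, 126 usable); 192.168.18.0/25 (63 hosts, 126 usable)


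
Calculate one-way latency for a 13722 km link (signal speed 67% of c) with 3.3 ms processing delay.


Speed = 0.67 * 3e5 km/s = 201000 km/s
Propagation delay = 13722 / 201000 = 0.0683 s = 68.2687 ms
Processing delay = 3.3 ms
Total one-way latency = 71.5687 ms


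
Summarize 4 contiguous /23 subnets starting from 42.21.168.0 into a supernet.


Original prefix: /23
Number of subnets: 4 = 2^2
New prefix = 23 - 2 = 21
Supernet: 42.21.168.0/21


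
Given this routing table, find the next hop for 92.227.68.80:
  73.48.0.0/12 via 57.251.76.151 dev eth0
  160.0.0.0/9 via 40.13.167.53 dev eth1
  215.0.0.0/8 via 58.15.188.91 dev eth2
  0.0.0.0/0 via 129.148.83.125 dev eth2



Longest prefix match for 92.227.68.80:
  /12 73.48.0.0: no
  /9 160.0.0.0: no
  /8 215.0.0.0: no
  /0 0.0.0.0: MATCH
Selected: next-hop 129.148.83.125 via eth2 (matched /0)


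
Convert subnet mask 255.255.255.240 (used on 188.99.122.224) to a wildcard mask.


Subnet mask: 255.255.255.240
Wildcard = 255.255.255.255 - subnet mask
255 - 255 = 0
255 - 255 = 0
255 - 255 = 0
255 - 240 = 15
Wildcard: 0.0.0.15


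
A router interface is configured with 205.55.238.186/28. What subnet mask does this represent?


/28 means 28 network bits, 4 host bits
Binary: 11111111111111111111111111110000
Mask: 255.255.255.240


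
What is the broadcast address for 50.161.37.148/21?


Network: 50.161.32.0/21
Host bits = 11
Set all host bits to 1:
Broadcast: 50.161.39.255


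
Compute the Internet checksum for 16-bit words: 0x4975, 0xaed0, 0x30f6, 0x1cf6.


Sum all words (with carry folding):
+ 0x4975 = 0x4975
+ 0xaed0 = 0xf845
+ 0x30f6 = 0x293c
+ 0x1cf6 = 0x4632
One's complement: ~0x4632
Checksum = 0xb9cd


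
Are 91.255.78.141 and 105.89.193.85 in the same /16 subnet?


Mask: 255.255.0.0
91.255.78.141 AND mask = 91.255.0.0
105.89.193.85 AND mask = 105.89.0.0
No, different subnets (91.255.0.0 vs 105.89.0.0)


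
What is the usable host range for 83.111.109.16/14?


Network: 83.108.0.0
Broadcast: 83.111.255.255
First usable = network + 1
Last usable = broadcast - 1
Range: 83.108.0.1 to 83.111.255.254


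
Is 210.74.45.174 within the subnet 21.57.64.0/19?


Subnet network: 21.57.64.0
Test IP AND mask: 210.74.32.0
No, 210.74.45.174 is not in 21.57.64.0/19


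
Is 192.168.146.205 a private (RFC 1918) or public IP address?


RFC 1918 private ranges:
  10.0.0.0/8 (10.0.0.0 - 10.255.255.255)
  172.16.0.0/12 (172.16.0.0 - 172.31.255.255)
  192.168.0.0/16 (192.168.0.0 - 192.168.255.255)
Private (in 192.168.0.0/16)


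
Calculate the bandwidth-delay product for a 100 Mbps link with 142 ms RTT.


BDP = bandwidth * RTT
= 100 Mbps * 142 ms
= 100 * 1e6 * 142 / 1000 bits
= 14200000 bits
= 1775000 bytes
= 1733.3984 KB
BDP = 14200000 bits (1775000 bytes)


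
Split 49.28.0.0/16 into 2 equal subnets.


New prefix = 16 + 1 = 17
Each subnet has 32768 addresses
  49.28.0.0/17
  49.28.128.0/17
Subnets: 49.28.0.0/17, 49.28.128.0/17


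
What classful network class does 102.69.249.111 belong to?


First octet: 102
Binary: 01100110
0xxxxxxx -> Class A (1-126)
Class A, default mask 255.0.0.0 (/8)


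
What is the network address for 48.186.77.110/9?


IP:   00110000.10111010.01001101.01101110
Mask: 11111111.10000000.00000000.00000000
AND operation:
Net:  00110000.10000000.00000000.00000000
Network: 48.128.0.0/9


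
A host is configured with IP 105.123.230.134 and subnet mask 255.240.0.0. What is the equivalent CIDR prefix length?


Binary: 11111111.11110000.00000000.00000000
Count leading 1s
Prefix: /12


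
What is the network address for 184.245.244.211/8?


IP:   10111000.11110101.11110100.11010011
Mask: 11111111.00000000.00000000.00000000
AND operation:
Net:  10111000.00000000.00000000.00000000
Network: 184.0.0.0/8


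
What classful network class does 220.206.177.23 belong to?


First octet: 220
Binary: 11011100
110xxxxx -> Class C (192-223)
Class C, default mask 255.255.255.0 (/24)


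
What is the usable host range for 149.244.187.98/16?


Network: 149.244.0.0
Broadcast: 149.244.255.255
First usable = network + 1
Last usable = broadcast - 1
Range: 149.244.0.1 to 149.244.255.254


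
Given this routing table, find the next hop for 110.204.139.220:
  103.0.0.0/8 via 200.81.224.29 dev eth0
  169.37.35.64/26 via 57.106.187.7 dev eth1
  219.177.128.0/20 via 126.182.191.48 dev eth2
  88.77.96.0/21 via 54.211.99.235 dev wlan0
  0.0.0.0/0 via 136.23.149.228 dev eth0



Longest prefix match for 110.204.139.220:
  /8 103.0.0.0: no
  /26 169.37.35.64: no
  /20 219.177.128.0: no
  /21 88.77.96.0: no
  /0 0.0.0.0: MATCH
Selected: next-hop 136.23.149.228 via eth0 (matched /0)


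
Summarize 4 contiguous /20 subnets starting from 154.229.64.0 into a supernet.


Original prefix: /20
Number of subnets: 4 = 2^2
New prefix = 20 - 2 = 18
Supernet: 154.229.64.0/18


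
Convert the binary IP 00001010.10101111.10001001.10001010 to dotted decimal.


00001010 = 10
10101111 = 175
10001001 = 137
10001010 = 138
IP: 10.175.137.138


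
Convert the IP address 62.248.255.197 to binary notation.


62 = 00111110
248 = 11111000
255 = 11111111
197 = 11000101
Binary: 00111110.11111000.11111111.11000101


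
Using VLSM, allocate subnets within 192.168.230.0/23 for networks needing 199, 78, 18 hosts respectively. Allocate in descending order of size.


199 hosts -> /24 (254 usable): 192.168.230.0/24
78 hosts -> /25 (126 usable): 192.168.231.0/25
18 hosts -> /27 (30 usable): 192.168.231.128/27
Allocation: 192.168.230.0/24 (199 hosts, 254 usable); 192.168.231.0/25 (78 hosts, 126 usable); 192.168.231.128/27 (18 hosts, 30 usable)


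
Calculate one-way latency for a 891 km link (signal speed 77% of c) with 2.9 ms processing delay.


Speed = 0.77 * 3e5 km/s = 231000 km/s
Propagation delay = 891 / 231000 = 0.0039 s = 3.8571 ms
Processing delay = 2.9 ms
Total one-way latency = 6.7571 ms


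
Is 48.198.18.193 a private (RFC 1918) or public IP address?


RFC 1918 private ranges:
  10.0.0.0/8 (10.0.0.0 - 10.255.255.255)
  172.16.0.0/12 (172.16.0.0 - 172.31.255.255)
  192.168.0.0/16 (192.168.0.0 - 192.168.255.255)
Public (not in any RFC 1918 range)


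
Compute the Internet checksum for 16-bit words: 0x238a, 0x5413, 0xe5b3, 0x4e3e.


Sum all words (with carry folding):
+ 0x238a = 0x238a
+ 0x5413 = 0x779d
+ 0xe5b3 = 0x5d51
+ 0x4e3e = 0xab8f
One's complement: ~0xab8f
Checksum = 0x5470


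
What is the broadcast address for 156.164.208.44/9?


Network: 156.128.0.0/9
Host bits = 23
Set all host bits to 1:
Broadcast: 156.255.255.255


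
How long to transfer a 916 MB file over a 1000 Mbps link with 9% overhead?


Effective throughput = 1000 * (1 - 9/100) = 910 Mbps
File size in Mb = 916 * 8 = 7328 Mb
Time = 7328 / 910
Time = 8.0527 seconds
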